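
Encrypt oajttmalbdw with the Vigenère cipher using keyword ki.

yitbduktllg

Repeat the key across the message: kikikikikik
o(14)+k(10): 24 → y
a(0)+i(8): 8 → i
j(9)+k(10): 19 → t
t(19)+i(8): 27≡1 → b
t(19)+k(10): 29≡3 → d
m(12)+i(8): 20 → u
a(0)+k(10): 10 → k
l(11)+i(8): 19 → t
b(1)+k(10): 11 → l
d(3)+i(8): 11 → l
w(22)+k(10): 32≡6 → g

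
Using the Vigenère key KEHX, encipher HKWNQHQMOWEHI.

Repeat the key across the message: KEHXKEHXKEHXK
H(7)+K(10): 17 → R
K(10)+E(4): 14 → O
W(22)+H(7): 29≡3 → D
N(13)+X(23): 36≡10 → K
Q(16)+K(10): 26≡0 → A
H(7)+E(4): 11 → L
Q(16)+H(7): 23 → X
M(12)+X(23): 35≡9 → J
O(14)+K(10): 24 → Y
W(22)+E(4): 26≡0 → A
E(4)+H(7): 11 → L
H(7)+X(23): 30≡4 → E
I(8)+K(10): 18 → S

RODKALXJYALES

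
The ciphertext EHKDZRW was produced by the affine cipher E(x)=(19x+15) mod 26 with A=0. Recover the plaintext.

JQXYGWZ

The inverse of 19 mod 26 is 11, since 19·11=209≡1. Apply D(y)=11·(y−15) mod 26:
E(4): 11·(4−15)=-121≡9 → J
H(7): 11·(7−15)=-88≡16 → Q
K(10): 11·(10−15)=-55≡23 → X
D(3): 11·(3−15)=-132≡24 → Y
Z(25): 11·(25−15)=110≡6 → G
R(17): 11·(17−15)=22 → W
W(22): 11·(22−15)=77≡25 → Z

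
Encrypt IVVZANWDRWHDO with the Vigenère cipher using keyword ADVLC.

Repeat the key across the message: ADVLCADVLCADV
I(8)+A(0): 8 → I
V(21)+D(3): 24 → Y
V(21)+V(21): 42≡16 → Q
Z(25)+L(11): 36≡10 → K
A(0)+C(2): 2 → C
N(13)+A(0): 13 → N
W(22)+D(3): 25 → Z
D(3)+V(21): 24 → Y
R(17)+L(11): 28≡2 → C
W(22)+C(2): 24 → Y
H(7)+A(0): 7 → H
D(3)+D(3): 6 → G
O(14)+V(21): 35≡9 → J

IYQKCNZYCYHGJ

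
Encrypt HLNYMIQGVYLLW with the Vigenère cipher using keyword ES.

Repeat the key across the message: ESESESESESESE
H(7)+E(4): 11 → L
L(11)+S(18): 29≡3 → D
N(13)+E(4): 17 → R
Y(24)+S(18): 42≡16 → Q
M(12)+E(4): 16 → Q
I(8)+S(18): 26≡0 → A
Q(16)+E(4): 20 → U
G(6)+S(18): 24 → Y
V(21)+E(4): 25 → Z
Y(24)+S(18): 42≡16 → Q
L(11)+E(4): 15 → P
L(11)+S(18): 29≡3 → D
W(22)+E(4): 26≡0 → A

LDRQQAUYZQPDA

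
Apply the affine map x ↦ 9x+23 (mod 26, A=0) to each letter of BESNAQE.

GHDKXLH

B(1): 9·1+23=32≡6 → G
E(4): 9·4+23=59≡7 → H
S(18): 9·18+23=185≡3 → D
N(13): 9·13+23=140≡10 → K
A(0): 9·0+23=23 → X
Q(16): 9·16+23=167≡11 → L
E(4): 9·4+23=59≡7 → H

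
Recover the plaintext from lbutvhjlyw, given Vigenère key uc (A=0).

rzarbfpjeu

Repeat the key across the ciphertext: ucucucucuc
l(11)−u(20): -9≡17 → r
b(1)−c(2): -1≡25 → z
u(20)−u(20): 0 → a
t(19)−c(2): 17 → r
v(21)−u(20): 1 → b
h(7)−c(2): 5 → f
j(9)−u(20): -11≡15 → p
l(11)−c(2): 9 → j
y(24)−u(20): 4 → e
w(22)−c(2): 20 → u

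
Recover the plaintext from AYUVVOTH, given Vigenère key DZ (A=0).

XZRWSPQI

Repeat the key across the ciphertext: DZDZDZDZ
A(0)−D(3): -3≡23 → X
Y(24)−Z(25): -1≡25 → Z
U(20)−D(3): 17 → R
V(21)−Z(25): -4≡22 → W
V(21)−D(3): 18 → S
O(14)−Z(25): -11≡15 → P
T(19)−D(3): 16 → Q
H(7)−Z(25): -18≡8 → I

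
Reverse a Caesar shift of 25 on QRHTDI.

Q(16): 16−25=-9≡17 → R
R(17): 17−25=-8≡18 → S
H(7): 7−25=-18≡8 → I
T(19): 19−25=-6≡20 → U
D(3): 3−25=-22≡4 → E
I(8): 8−25=-17≡9 → J

RSIUEJ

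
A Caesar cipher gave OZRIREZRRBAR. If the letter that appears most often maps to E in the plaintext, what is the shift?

The most frequent ciphertext letter is R (appears 5 times).
R is position 17; E is position 4.
Shift = 13.

13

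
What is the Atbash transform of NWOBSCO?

N(13) → M(12)
W(22) → D(3)
O(14) → L(11)
B(1) → Y(24)
S(18) → H(7)
C(2) → X(23)
O(14) → L(11)

MDLYHXL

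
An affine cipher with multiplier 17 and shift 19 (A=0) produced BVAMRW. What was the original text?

CUFVGR

The inverse of 17 mod 26 is 23, since 17·23=391≡1. Apply D(y)=23·(y−19) mod 26:
B(1): 23·(1−19)=-414≡2 → C
V(21): 23·(21−19)=46≡20 → U
A(0): 23·(0−19)=-437≡5 → F
M(12): 23·(12−19)=-161≡21 → V
R(17): 23·(17−19)=-46≡6 → G
W(22): 23·(22−19)=69≡17 → R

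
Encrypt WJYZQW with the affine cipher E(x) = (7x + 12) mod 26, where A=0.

W(22): 7·22+12=166≡10 → K
J(9): 7·9+12=75≡23 → X
Y(24): 7·24+12=180≡24 → Y
Z(25): 7·25+12=187≡5 → F
Q(16): 7·16+12=124≡20 → U
W(22): 7·22+12=166≡10 → K

KXYFUK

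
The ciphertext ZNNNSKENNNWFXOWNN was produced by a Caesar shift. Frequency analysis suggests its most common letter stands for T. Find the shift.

20

The most frequent ciphertext letter is N (appears 8 times).
N is position 13; T is position 19.
Shift = -6≡20.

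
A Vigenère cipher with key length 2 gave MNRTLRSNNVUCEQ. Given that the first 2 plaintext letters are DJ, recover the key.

JE

Subtract each crib letter from the matching ciphertext letter (mod 26):
M(12)−D(3)=9 → J
N(13)−J(9)=4 → E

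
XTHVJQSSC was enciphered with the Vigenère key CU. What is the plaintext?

VZFBHWQYA

Repeat the key across the ciphertext: CUCUCUCUC
X(23)−C(2): 21 → V
T(19)−U(20): -1≡25 → Z
H(7)−C(2): 5 → F
V(21)−U(20): 1 → B
J(9)−C(2): 7 → H
Q(16)−U(20): -4≡22 → W
S(18)−C(2): 16 → Q
S(18)−U(20): -2≡24 → Y
C(2)−C(2): 0 → A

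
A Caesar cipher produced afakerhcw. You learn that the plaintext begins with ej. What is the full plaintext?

From the crib: a(0)−e(4)=-4≡22, so the shift is 22.
Subtract 22 from each ciphertext letter:
a(0): 0−22=-22≡4 → e
f(5): 5−22=-17≡9 → j
a(0): 0−22=-22≡4 → e
k(10): 10−22=-12≡14 → o
e(4): 4−22=-18≡8 → i
r(17): 17−22=-5≡21 → v
h(7): 7−22=-15≡11 → l
c(2): 2−22=-20≡6 → g
w(22): 22−22=0 → a

ejeoivlga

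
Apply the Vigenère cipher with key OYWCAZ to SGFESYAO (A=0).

GEBGSXOM

Repeat the key across the message: OYWCAZOY
S(18)+O(14): 32≡6 → G
G(6)+Y(24): 30≡4 → E
F(5)+W(22): 27≡1 → B
E(4)+C(2): 6 → G
S(18)+A(0): 18 → S
Y(24)+Z(25): 49≡23 → X
A(0)+O(14): 14 → O
O(14)+Y(24): 38≡12 → M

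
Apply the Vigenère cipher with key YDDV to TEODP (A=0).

Repeat the key across the message: YDDVY
T(19)+Y(24): 43≡17 → R
E(4)+D(3): 7 → H
O(14)+D(3): 17 → R
D(3)+V(21): 24 → Y
P(15)+Y(24): 39≡13 → N

RHRYN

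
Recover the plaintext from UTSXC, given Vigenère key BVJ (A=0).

TYJWH

Repeat the key across the ciphertext: BVJBV
U(20)−B(1): 19 → T
T(19)−V(21): -2≡24 → Y
S(18)−J(9): 9 → J
X(23)−B(1): 22 → W
C(2)−V(21): -19≡7 → H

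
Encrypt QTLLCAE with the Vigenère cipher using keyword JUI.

ZNTUWIN

Repeat the key across the message: JUIJUIJ
Q(16)+J(9): 25 → Z
T(19)+U(20): 39≡13 → N
L(11)+I(8): 19 → T
L(11)+J(9): 20 → U
C(2)+U(20): 22 → W
A(0)+I(8): 8 → I
E(4)+J(9): 13 → N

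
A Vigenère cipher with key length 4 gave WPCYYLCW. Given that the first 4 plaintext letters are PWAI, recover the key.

Subtract each crib letter from the matching ciphertext letter (mod 26):
W(22)−P(15)=7 → H
P(15)−W(22)=-7≡19 → T
C(2)−A(0)=2 → C
Y(24)−I(8)=16 → Q

HTCQ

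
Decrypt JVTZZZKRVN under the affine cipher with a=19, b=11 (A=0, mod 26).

EGKYYYPOGW

The inverse of 19 mod 26 is 11, since 19·11=209≡1. Apply D(y)=11·(y−11) mod 26:
J(9): 11·(9−11)=-22≡4 → E
V(21): 11·(21−11)=110≡6 → G
T(19): 11·(19−11)=88≡10 → K
Z(25): 11·(25−11)=154≡24 → Y
Z(25): 11·(25−11)=154≡24 → Y
Z(25): 11·(25−11)=154≡24 → Y
K(10): 11·(10−11)=-11≡15 → P
R(17): 11·(17−11)=66≡14 → O
V(21): 11·(21−11)=110≡6 → G
N(13): 11·(13−11)=22 → W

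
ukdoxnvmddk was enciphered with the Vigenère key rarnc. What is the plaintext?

Repeat the key across the ciphertext: rarncrarncr
u(20)−r(17): 3 → d
k(10)−a(0): 10 → k
d(3)−r(17): -14≡12 → m
o(14)−n(13): 1 → b
x(23)−c(2): 21 → v
n(13)−r(17): -4≡22 → w
v(21)−a(0): 21 → v
m(12)−r(17): -5≡21 → v
d(3)−n(13): -10≡16 → q
d(3)−c(2): 1 → b
k(10)−r(17): -7≡19 → t

dkmbvwvvqbt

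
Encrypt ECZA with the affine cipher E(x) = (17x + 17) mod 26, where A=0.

HZAR

E(4): 17·4+17=85≡7 → H
C(2): 17·2+17=51≡25 → Z
Z(25): 17·25+17=442≡0 → A
A(0): 17·0+17=17 → R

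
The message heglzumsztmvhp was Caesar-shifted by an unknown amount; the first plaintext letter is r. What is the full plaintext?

From the crib: h(7)−r(17)=-10≡16, so the shift is 16.
Subtract 16 from each ciphertext letter:
h(7): 7−16=-9≡17 → r
e(4): 4−16=-12≡14 → o
g(6): 6−16=-10≡16 → q
l(11): 11−16=-5≡21 → v
z(25): 25−16=9 → j
u(20): 20−16=4 → e
m(12): 12−16=-4≡22 → w
s(18): 18−16=2 → c
z(25): 25−16=9 → j
t(19): 19−16=3 → d
m(12): 12−16=-4≡22 → w
v(21): 21−16=5 → f
h(7): 7−16=-9≡17 → r
p(15): 15−16=-1≡25 → z

roqvjewcjdwfrz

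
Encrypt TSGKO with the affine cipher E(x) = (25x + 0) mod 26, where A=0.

HIUQM

T(19): 25·19+0=475≡7 → H
S(18): 25·18+0=450≡8 → I
G(6): 25·6+0=150≡20 → U
K(10): 25·10+0=250≡16 → Q
O(14): 25·14+0=350≡12 → M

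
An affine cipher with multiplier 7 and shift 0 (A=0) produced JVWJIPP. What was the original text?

The inverse of 7 mod 26 is 15, since 7·15=105≡1. Apply D(y)=15·(y−0) mod 26:
J(9): 15·(9−0)=135≡5 → F
V(21): 15·(21−0)=315≡3 → D
W(22): 15·(22−0)=330≡18 → S
J(9): 15·(9−0)=135≡5 → F
I(8): 15·(8−0)=120≡16 → Q
P(15): 15·(15−0)=225≡17 → R
P(15): 15·(15−0)=225≡17 → R

FDSFQRR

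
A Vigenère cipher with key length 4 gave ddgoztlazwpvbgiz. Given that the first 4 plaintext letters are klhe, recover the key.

tszk

Subtract each crib letter from the matching ciphertext letter (mod 26):
d(3)−k(10)=-7≡19 → t
d(3)−l(11)=-8≡18 → s
g(6)−h(7)=-1≡25 → z
o(14)−e(4)=10 → k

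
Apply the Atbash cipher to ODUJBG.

LWFQYT

O(14) → L(11)
D(3) → W(22)
U(20) → F(5)
J(9) → Q(16)
B(1) → Y(24)
G(6) → T(19)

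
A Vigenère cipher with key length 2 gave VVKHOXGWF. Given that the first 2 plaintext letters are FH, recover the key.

Subtract each crib letter from the matching ciphertext letter (mod 26):
V(21)−F(5)=16 → Q
V(21)−H(7)=14 → O

QO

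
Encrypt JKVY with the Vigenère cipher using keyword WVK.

Repeat the key across the message: WVKW
J(9)+W(22): 31≡5 → F
K(10)+V(21): 31≡5 → F
V(21)+K(10): 31≡5 → F
Y(24)+W(22): 46≡20 → U

FFFU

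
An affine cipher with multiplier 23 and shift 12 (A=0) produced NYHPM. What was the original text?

The inverse of 23 mod 26 is 17, since 23·17=391≡1. Apply D(y)=17·(y−12) mod 26:
N(13): 17·(13−12)=17 → R
Y(24): 17·(24−12)=204≡22 → W
H(7): 17·(7−12)=-85≡19 → T
P(15): 17·(15−12)=51≡25 → Z
M(12): 17·(12−12)=0 → A

RWTZA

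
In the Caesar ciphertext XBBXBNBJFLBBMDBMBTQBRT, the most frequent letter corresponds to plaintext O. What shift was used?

The most frequent ciphertext letter is B (appears 9 times).
B is position 1; O is position 14.
Shift = -13≡13.

13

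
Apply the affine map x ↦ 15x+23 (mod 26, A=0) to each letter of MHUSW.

VYLHP

M(12): 15·12+23=203≡21 → V
H(7): 15·7+23=128≡24 → Y
U(20): 15·20+23=323≡11 → L
S(18): 15·18+23=293≡7 → H
W(22): 15·22+23=353≡15 → P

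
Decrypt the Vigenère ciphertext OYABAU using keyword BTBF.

NFZWZB

Repeat the key across the ciphertext: BTBFBT
O(14)−B(1): 13 → N
Y(24)−T(19): 5 → F
A(0)−B(1): -1≡25 → Z
B(1)−F(5): -4≡22 → W
A(0)−B(1): -1≡25 → Z
U(20)−T(19): 1 → B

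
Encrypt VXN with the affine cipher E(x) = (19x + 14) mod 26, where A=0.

XJB

V(21): 19·21+14=413≡23 → X
X(23): 19·23+14=451≡9 → J
N(13): 19·13+14=261≡1 → B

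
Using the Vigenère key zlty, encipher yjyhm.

xurfl

Repeat the key across the message: zltyz
y(24)+z(25): 49≡23 → x
j(9)+l(11): 20 → u
y(24)+t(19): 43≡17 → r
h(7)+y(24): 31≡5 → f
m(12)+z(25): 37≡11 → l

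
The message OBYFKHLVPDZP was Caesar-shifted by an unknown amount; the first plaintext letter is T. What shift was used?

From the crib: O(14)−T(19)=-5≡21, so the shift is 21.

21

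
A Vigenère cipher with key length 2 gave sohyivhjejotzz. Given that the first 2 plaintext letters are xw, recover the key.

Subtract each crib letter from the matching ciphertext letter (mod 26):
s(18)−x(23)=-5≡21 → v
o(14)−w(22)=-8≡18 → s

vs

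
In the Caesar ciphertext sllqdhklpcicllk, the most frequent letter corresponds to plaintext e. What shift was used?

The most frequent ciphertext letter is l (appears 5 times).
l is position 11; e is position 4.
Shift = 7.

7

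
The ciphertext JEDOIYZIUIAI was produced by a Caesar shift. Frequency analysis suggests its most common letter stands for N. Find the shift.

21

The most frequent ciphertext letter is I (appears 4 times).
I is position 8; N is position 13.
Shift = -5≡21.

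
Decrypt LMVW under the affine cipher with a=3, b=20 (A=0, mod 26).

XGJS

The inverse of 3 mod 26 is 9, since 3·9=27≡1. Apply D(y)=9·(y−20) mod 26:
L(11): 9·(11−20)=-81≡23 → X
M(12): 9·(12−20)=-72≡6 → G
V(21): 9·(21−20)=9 → J
W(22): 9·(22−20)=18 → S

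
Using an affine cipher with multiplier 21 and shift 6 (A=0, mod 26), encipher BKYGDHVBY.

B(1): 21·1+6=27≡1 → B
K(10): 21·10+6=216≡8 → I
Y(24): 21·24+6=510≡16 → Q
G(6): 21·6+6=132≡2 → C
D(3): 21·3+6=69≡17 → R
H(7): 21·7+6=153≡23 → X
V(21): 21·21+6=447≡5 → F
B(1): 21·1+6=27≡1 → B
Y(24): 21·24+6=510≡16 → Q

BIQCRXFBQ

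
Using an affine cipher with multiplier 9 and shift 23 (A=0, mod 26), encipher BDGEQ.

GYZHL

B(1): 9·1+23=32≡6 → G
D(3): 9·3+23=50≡24 → Y
G(6): 9·6+23=77≡25 → Z
E(4): 9·4+23=59≡7 → H
Q(16): 9·16+23=167≡11 → L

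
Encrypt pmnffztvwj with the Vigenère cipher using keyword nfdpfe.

crqukdgazy

Repeat the key across the message: nfdpfenfdp
p(15)+n(13): 28≡2 → c
m(12)+f(5): 17 → r
n(13)+d(3): 16 → q
f(5)+p(15): 20 → u
f(5)+f(5): 10 → k
z(25)+e(4): 29≡3 → d
t(19)+n(13): 32≡6 → g
v(21)+f(5): 26≡0 → a
w(22)+d(3): 25 → z
j(9)+p(15): 24 → y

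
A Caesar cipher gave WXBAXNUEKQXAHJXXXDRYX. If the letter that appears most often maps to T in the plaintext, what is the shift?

The most frequent ciphertext letter is X (appears 7 times).
X is position 23; T is position 19.
Shift = 4.

4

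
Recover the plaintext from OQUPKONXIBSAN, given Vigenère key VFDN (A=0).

TLRCPJKKNWPNS

Repeat the key across the ciphertext: VFDNVFDNVFDNV
O(14)−V(21): -7≡19 → T
Q(16)−F(5): 11 → L
U(20)−D(3): 17 → R
P(15)−N(13): 2 → C
K(10)−V(21): -11≡15 → P
O(14)−F(5): 9 → J
N(13)−D(3): 10 → K
X(23)−N(13): 10 → K
I(8)−V(21): -13≡13 → N
B(1)−F(5): -4≡22 → W
S(18)−D(3): 15 → P
A(0)−N(13): -13≡13 → N
N(13)−V(21): -8≡18 → S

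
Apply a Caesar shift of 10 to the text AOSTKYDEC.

KYCDUINOM

A(0): 0+10=10 → K
O(14): 14+10=24 → Y
S(18): 18+10=28≡2 → C
T(19): 19+10=29≡3 → D
K(10): 10+10=20 → U
Y(24): 24+10=34≡8 → I
D(3): 3+10=13 → N
E(4): 4+10=14 → O
C(2): 2+10=12 → M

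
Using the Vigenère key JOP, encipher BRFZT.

Repeat the key across the message: JOPJO
B(1)+J(9): 10 → K
R(17)+O(14): 31≡5 → F
F(5)+P(15): 20 → U
Z(25)+J(9): 34≡8 → I
T(19)+O(14): 33≡7 → H

KFUIH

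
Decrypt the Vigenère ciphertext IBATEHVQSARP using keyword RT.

Repeat the key across the ciphertext: RTRTRTRTRTRT
I(8)−R(17): -9≡17 → R
B(1)−T(19): -18≡8 → I
A(0)−R(17): -17≡9 → J
T(19)−T(19): 0 → A
E(4)−R(17): -13≡13 → N
H(7)−T(19): -12≡14 → O
V(21)−R(17): 4 → E
Q(16)−T(19): -3≡23 → X
S(18)−R(17): 1 → B
A(0)−T(19): -19≡7 → H
R(17)−R(17): 0 → A
P(15)−T(19): -4≡22 → W

RIJANOEXBHAW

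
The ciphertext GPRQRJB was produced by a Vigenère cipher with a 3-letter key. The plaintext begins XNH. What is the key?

JCK

Subtract each crib letter from the matching ciphertext letter (mod 26):
G(6)−X(23)=-17≡9 → J
P(15)−N(13)=2 → C
R(17)−H(7)=10 → K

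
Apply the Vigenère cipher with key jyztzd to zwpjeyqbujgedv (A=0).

iuocdbzztcfhmt

Repeat the key across the message: jyztzdjyztzdjy
z(25)+j(9): 34≡8 → i
w(22)+y(24): 46≡20 → u
p(15)+z(25): 40≡14 → o
j(9)+t(19): 28≡2 → c
e(4)+z(25): 29≡3 → d
y(24)+d(3): 27≡1 → b
q(16)+j(9): 25 → z
b(1)+y(24): 25 → z
u(20)+z(25): 45≡19 → t
j(9)+t(19): 28≡2 → c
g(6)+z(25): 31≡5 → f
e(4)+d(3): 7 → h
d(3)+j(9): 12 → m
v(21)+y(24): 45≡19 → t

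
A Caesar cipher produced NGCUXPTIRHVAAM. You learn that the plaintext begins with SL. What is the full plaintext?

From the crib: N(13)−S(18)=-5≡21, so the shift is 21.
Subtract 21 from each ciphertext letter:
N(13): 13−21=-8≡18 → S
G(6): 6−21=-15≡11 → L
C(2): 2−21=-19≡7 → H
U(20): 20−21=-1≡25 → Z
X(23): 23−21=2 → C
P(15): 15−21=-6≡20 → U
T(19): 19−21=-2≡24 → Y
I(8): 8−21=-13≡13 → N
R(17): 17−21=-4≡22 → W
H(7): 7−21=-14≡12 → M
V(21): 21−21=0 → A
A(0): 0−21=-21≡5 → F
A(0): 0−21=-21≡5 → F
M(12): 12−21=-9≡17 → R

SLHZCUYNWMAFFR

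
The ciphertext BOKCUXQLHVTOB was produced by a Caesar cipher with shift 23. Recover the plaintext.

ERNFXATOKYWRE

B(1): 1−23=-22≡4 → E
O(14): 14−23=-9≡17 → R
K(10): 10−23=-13≡13 → N
C(2): 2−23=-21≡5 → F
U(20): 20−23=-3≡23 → X
X(23): 23−23=0 → A
Q(16): 16−23=-7≡19 → T
L(11): 11−23=-12≡14 → O
H(7): 7−23=-16≡10 → K
V(21): 21−23=-2≡24 → Y
T(19): 19−23=-4≡22 → W
O(14): 14−23=-9≡17 → R
B(1): 1−23=-22≡4 → E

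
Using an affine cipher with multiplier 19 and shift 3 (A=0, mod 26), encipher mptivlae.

m(12): 19·12+3=231≡23 → x
p(15): 19·15+3=288≡2 → c
t(19): 19·19+3=364≡0 → a
i(8): 19·8+3=155≡25 → z
v(21): 19·21+3=402≡12 → m
l(11): 19·11+3=212≡4 → e
a(0): 19·0+3=3 → d
e(4): 19·4+3=79≡1 → b

xcazmedb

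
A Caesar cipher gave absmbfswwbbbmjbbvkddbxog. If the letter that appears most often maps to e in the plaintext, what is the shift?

23

The most frequent ciphertext letter is b (appears 8 times).
b is position 1; e is position 4.
Shift = -3≡23.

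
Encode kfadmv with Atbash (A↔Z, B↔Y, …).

puzwne

k(10) → p(15)
f(5) → u(20)
a(0) → z(25)
d(3) → w(22)
m(12) → n(13)
v(21) → e(4)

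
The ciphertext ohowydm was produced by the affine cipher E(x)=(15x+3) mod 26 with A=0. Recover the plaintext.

The inverse of 15 mod 26 is 7, since 15·7=105≡1. Apply D(y)=7·(y−3) mod 26:
o(14): 7·(14−3)=77≡25 → z
h(7): 7·(7−3)=28≡2 → c
o(14): 7·(14−3)=77≡25 → z
w(22): 7·(22−3)=133≡3 → d
y(24): 7·(24−3)=147≡17 → r
d(3): 7·(3−3)=0 → a
m(12): 7·(12−3)=63≡11 → l

zczdral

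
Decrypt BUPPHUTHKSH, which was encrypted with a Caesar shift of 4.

XQLLDQPDGOD

B(1): 1−4=-3≡23 → X
U(20): 20−4=16 → Q
P(15): 15−4=11 → L
P(15): 15−4=11 → L
H(7): 7−4=3 → D
U(20): 20−4=16 → Q
T(19): 19−4=15 → P
H(7): 7−4=3 → D
K(10): 10−4=6 → G
S(18): 18−4=14 → O
H(7): 7−4=3 → D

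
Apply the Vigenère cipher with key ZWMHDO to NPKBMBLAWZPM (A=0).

MLWIPPKWIGSA

Repeat the key across the message: ZWMHDOZWMHDO
N(13)+Z(25): 38≡12 → M
P(15)+W(22): 37≡11 → L
K(10)+M(12): 22 → W
B(1)+H(7): 8 → I
M(12)+D(3): 15 → P
B(1)+O(14): 15 → P
L(11)+Z(25): 36≡10 → K
A(0)+W(22): 22 → W
W(22)+M(12): 34≡8 → I
Z(25)+H(7): 32≡6 → G
P(15)+D(3): 18 → S
M(12)+O(14): 26≡0 → A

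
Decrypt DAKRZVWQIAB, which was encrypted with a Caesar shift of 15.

D(3): 3−15=-12≡14 → O
A(0): 0−15=-15≡11 → L
K(10): 10−15=-5≡21 → V
R(17): 17−15=2 → C
Z(25): 25−15=10 → K
V(21): 21−15=6 → G
W(22): 22−15=7 → H
Q(16): 16−15=1 → B
I(8): 8−15=-7≡19 → T
A(0): 0−15=-15≡11 → L
B(1): 1−15=-14≡12 → M

OLVCKGHBTLM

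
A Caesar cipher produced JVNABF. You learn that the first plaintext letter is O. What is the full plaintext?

OASFGK

From the crib: J(9)−O(14)=-5≡21, so the shift is 21.
Subtract 21 from each ciphertext letter:
J(9): 9−21=-12≡14 → O
V(21): 21−21=0 → A
N(13): 13−21=-8≡18 → S
A(0): 0−21=-21≡5 → F
B(1): 1−21=-20≡6 → G
F(5): 5−21=-16≡10 → K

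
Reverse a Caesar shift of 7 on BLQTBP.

UEJMUI

B(1): 1−7=-6≡20 → U
L(11): 11−7=4 → E
Q(16): 16−7=9 → J
T(19): 19−7=12 → M
B(1): 1−7=-6≡20 → U
P(15): 15−7=8 → I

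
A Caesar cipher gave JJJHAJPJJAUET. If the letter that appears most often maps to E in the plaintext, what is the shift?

The most frequent ciphertext letter is J (appears 6 times).
J is position 9; E is position 4.
Shift = 5.

5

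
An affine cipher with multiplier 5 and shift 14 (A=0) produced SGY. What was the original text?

GOC

The inverse of 5 mod 26 is 21, since 5·21=105≡1. Apply D(y)=21·(y−14) mod 26:
S(18): 21·(18−14)=84≡6 → G
G(6): 21·(6−14)=-168≡14 → O
Y(24): 21·(24−14)=210≡2 → C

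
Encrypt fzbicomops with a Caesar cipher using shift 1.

f(5): 5+1=6 → g
z(25): 25+1=26≡0 → a
b(1): 1+1=2 → c
i(8): 8+1=9 → j
c(2): 2+1=3 → d
o(14): 14+1=15 → p
m(12): 12+1=13 → n
o(14): 14+1=15 → p
p(15): 15+1=16 → q
s(18): 18+1=19 → t

gacjdpnpqt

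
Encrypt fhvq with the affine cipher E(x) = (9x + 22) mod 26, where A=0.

f(5): 9·5+22=67≡15 → p
h(7): 9·7+22=85≡7 → h
v(21): 9·21+22=211≡3 → d
q(16): 9·16+22=166≡10 → k

phdk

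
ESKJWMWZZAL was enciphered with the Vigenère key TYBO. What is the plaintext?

Repeat the key across the ciphertext: TYBOTYBOTYB
E(4)−T(19): -15≡11 → L
S(18)−Y(24): -6≡20 → U
K(10)−B(1): 9 → J
J(9)−O(14): -5≡21 → V
W(22)−T(19): 3 → D
M(12)−Y(24): -12≡14 → O
W(22)−B(1): 21 → V
Z(25)−O(14): 11 → L
Z(25)−T(19): 6 → G
A(0)−Y(24): -24≡2 → C
L(11)−B(1): 10 → K

LUJVDOVLGCK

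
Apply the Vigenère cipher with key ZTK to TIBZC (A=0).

SBLYV

Repeat the key across the message: ZTKZT
T(19)+Z(25): 44≡18 → S
I(8)+T(19): 27≡1 → B
B(1)+K(10): 11 → L
Z(25)+Z(25): 50≡24 → Y
C(2)+T(19): 21 → V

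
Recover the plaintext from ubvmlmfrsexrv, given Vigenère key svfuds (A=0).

cgqsiunwnkuzd

Repeat the key across the ciphertext: svfudssvfudss
u(20)−s(18): 2 → c
b(1)−v(21): -20≡6 → g
v(21)−f(5): 16 → q
m(12)−u(20): -8≡18 → s
l(11)−d(3): 8 → i
m(12)−s(18): -6≡20 → u
f(5)−s(18): -13≡13 → n
r(17)−v(21): -4≡22 → w
s(18)−f(5): 13 → n
e(4)−u(20): -16≡10 → k
x(23)−d(3): 20 → u
r(17)−s(18): -1≡25 → z
v(21)−s(18): 3 → d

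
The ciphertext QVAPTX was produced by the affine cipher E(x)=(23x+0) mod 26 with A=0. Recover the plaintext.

The inverse of 23 mod 26 is 17, since 23·17=391≡1. Apply D(y)=17·(y−0) mod 26:
Q(16): 17·(16−0)=272≡12 → M
V(21): 17·(21−0)=357≡19 → T
A(0): 17·(0−0)=0 → A
P(15): 17·(15−0)=255≡21 → V
T(19): 17·(19−0)=323≡11 → L
X(23): 17·(23−0)=391≡1 → B

MTAVLB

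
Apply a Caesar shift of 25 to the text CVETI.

C(2): 2+25=27≡1 → B
V(21): 21+25=46≡20 → U
E(4): 4+25=29≡3 → D
T(19): 19+25=44≡18 → S
I(8): 8+25=33≡7 → H

BUDSH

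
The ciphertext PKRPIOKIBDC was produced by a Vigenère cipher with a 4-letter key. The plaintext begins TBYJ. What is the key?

Subtract each crib letter from the matching ciphertext letter (mod 26):
P(15)−T(19)=-4≡22 → W
K(10)−B(1)=9 → J
R(17)−Y(24)=-7≡19 → T
P(15)−J(9)=6 → G

WJTG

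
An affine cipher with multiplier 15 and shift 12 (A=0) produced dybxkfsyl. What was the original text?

The inverse of 15 mod 26 is 7, since 15·7=105≡1. Apply D(y)=7·(y−12) mod 26:
d(3): 7·(3−12)=-63≡15 → p
y(24): 7·(24−12)=84≡6 → g
b(1): 7·(1−12)=-77≡1 → b
x(23): 7·(23−12)=77≡25 → z
k(10): 7·(10−12)=-14≡12 → m
f(5): 7·(5−12)=-49≡3 → d
s(18): 7·(18−12)=42≡16 → q
y(24): 7·(24−12)=84≡6 → g
l(11): 7·(11−12)=-7≡19 → t

pgbzmdqgt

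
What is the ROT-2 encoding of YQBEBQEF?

ASDGDSGH

Y(24): 24+2=26≡0 → A
Q(16): 16+2=18 → S
B(1): 1+2=3 → D
E(4): 4+2=6 → G
B(1): 1+2=3 → D
Q(16): 16+2=18 → S
E(4): 4+2=6 → G
F(5): 5+2=7 → H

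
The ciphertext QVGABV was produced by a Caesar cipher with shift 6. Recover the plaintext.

KPAUVP

Q(16): 16−6=10 → K
V(21): 21−6=15 → P
G(6): 6−6=0 → A
A(0): 0−6=-6≡20 → U
B(1): 1−6=-5≡21 → V
V(21): 21−6=15 → P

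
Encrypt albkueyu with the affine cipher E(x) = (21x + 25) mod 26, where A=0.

zwubdfjd

a(0): 21·0+25=25 → z
l(11): 21·11+25=256≡22 → w
b(1): 21·1+25=46≡20 → u
k(10): 21·10+25=235≡1 → b
u(20): 21·20+25=445≡3 → d
e(4): 21·4+25=109≡5 → f
y(24): 21·24+25=529≡9 → j
u(20): 21·20+25=445≡3 → d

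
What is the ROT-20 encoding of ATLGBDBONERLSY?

UNFAVXVIHYLFMS

A(0): 0+20=20 → U
T(19): 19+20=39≡13 → N
L(11): 11+20=31≡5 → F
G(6): 6+20=26≡0 → A
B(1): 1+20=21 → V
D(3): 3+20=23 → X
B(1): 1+20=21 → V
O(14): 14+20=34≡8 → I
N(13): 13+20=33≡7 → H
E(4): 4+20=24 → Y
R(17): 17+20=37≡11 → L
L(11): 11+20=31≡5 → F
S(18): 18+20=38≡12 → M
Y(24): 24+20=44≡18 → S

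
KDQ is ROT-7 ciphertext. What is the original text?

DWJ

K(10): 10−7=3 → D
D(3): 3−7=-4≡22 → W
Q(16): 16−7=9 → J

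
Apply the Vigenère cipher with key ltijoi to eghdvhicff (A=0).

Repeat the key across the message: ltijoiltij
e(4)+l(11): 15 → p
g(6)+t(19): 25 → z
h(7)+i(8): 15 → p
d(3)+j(9): 12 → m
v(21)+o(14): 35≡9 → j
h(7)+i(8): 15 → p
i(8)+l(11): 19 → t
c(2)+t(19): 21 → v
f(5)+i(8): 13 → n
f(5)+j(9): 14 → o

pzpmjptvno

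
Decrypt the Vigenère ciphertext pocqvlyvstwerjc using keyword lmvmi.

Repeat the key across the ciphertext: lmvmilmvmilmvmi
p(15)−l(11): 4 → e
o(14)−m(12): 2 → c
c(2)−v(21): -19≡7 → h
q(16)−m(12): 4 → e
v(21)−i(8): 13 → n
l(11)−l(11): 0 → a
y(24)−m(12): 12 → m
v(21)−v(21): 0 → a
s(18)−m(12): 6 → g
t(19)−i(8): 11 → l
w(22)−l(11): 11 → l
e(4)−m(12): -8≡18 → s
r(17)−v(21): -4≡22 → w
j(9)−m(12): -3≡23 → x
c(2)−i(8): -6≡20 → u

echenamagllswxu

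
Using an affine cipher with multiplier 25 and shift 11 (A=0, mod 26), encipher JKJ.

J(9): 25·9+11=236≡2 → C
K(10): 25·10+11=261≡1 → B
J(9): 25·9+11=236≡2 → C

CBC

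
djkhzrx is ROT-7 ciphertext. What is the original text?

d(3): 3−7=-4≡22 → w
j(9): 9−7=2 → c
k(10): 10−7=3 → d
h(7): 7−7=0 → a
z(25): 25−7=18 → s
r(17): 17−7=10 → k
x(23): 23−7=16 → q

wcdaskq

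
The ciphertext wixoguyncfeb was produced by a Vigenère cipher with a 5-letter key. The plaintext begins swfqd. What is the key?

emsyd

Subtract each crib letter from the matching ciphertext letter (mod 26):
w(22)−s(18)=4 → e
i(8)−w(22)=-14≡12 → m
x(23)−f(5)=18 → s
o(14)−q(16)=-2≡24 → y
g(6)−d(3)=3 → d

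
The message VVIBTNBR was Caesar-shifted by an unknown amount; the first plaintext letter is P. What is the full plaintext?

From the crib: V(21)−P(15)=6, so the shift is 6.
Subtract 6 from each ciphertext letter:
V(21): 21−6=15 → P
V(21): 21−6=15 → P
I(8): 8−6=2 → C
B(1): 1−6=-5≡21 → V
T(19): 19−6=13 → N
N(13): 13−6=7 → H
B(1): 1−6=-5≡21 → V
R(17): 17−6=11 → L

PPCVNHVL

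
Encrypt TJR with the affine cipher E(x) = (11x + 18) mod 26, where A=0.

TNX

T(19): 11·19+18=227≡19 → T
J(9): 11·9+18=117≡13 → N
R(17): 11·17+18=205≡23 → X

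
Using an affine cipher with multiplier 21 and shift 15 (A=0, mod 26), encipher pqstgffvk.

sndylqqor

p(15): 21·15+15=330≡18 → s
q(16): 21·16+15=351≡13 → n
s(18): 21·18+15=393≡3 → d
t(19): 21·19+15=414≡24 → y
g(6): 21·6+15=141≡11 → l
f(5): 21·5+15=120≡16 → q
f(5): 21·5+15=120≡16 → q
v(21): 21·21+15=456≡14 → o
k(10): 21·10+15=225≡17 → r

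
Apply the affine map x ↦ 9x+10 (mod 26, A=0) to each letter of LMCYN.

L(11): 9·11+10=109≡5 → F
M(12): 9·12+10=118≡14 → O
C(2): 9·2+10=28≡2 → C
Y(24): 9·24+10=226≡18 → S
N(13): 9·13+10=127≡23 → X

FOCSX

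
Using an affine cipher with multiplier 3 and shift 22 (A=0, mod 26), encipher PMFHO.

P(15): 3·15+22=67≡15 → P
M(12): 3·12+22=58≡6 → G
F(5): 3·5+22=37≡11 → L
H(7): 3·7+22=43≡17 → R
O(14): 3·14+22=64≡12 → M

PGLRM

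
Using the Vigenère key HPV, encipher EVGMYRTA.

LKBTNMAP

Repeat the key across the message: HPVHPVHP
E(4)+H(7): 11 → L
V(21)+P(15): 36≡10 → K
G(6)+V(21): 27≡1 → B
M(12)+H(7): 19 → T
Y(24)+P(15): 39≡13 → N
R(17)+V(21): 38≡12 → M
T(19)+H(7): 26≡0 → A
A(0)+P(15): 15 → P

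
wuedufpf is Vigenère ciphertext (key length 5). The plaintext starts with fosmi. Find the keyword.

rgmrm

Subtract each crib letter from the matching ciphertext letter (mod 26):
w(22)−f(5)=17 → r
u(20)−o(14)=6 → g
e(4)−s(18)=-14≡12 → m
d(3)−m(12)=-9≡17 → r
u(20)−i(8)=12 → m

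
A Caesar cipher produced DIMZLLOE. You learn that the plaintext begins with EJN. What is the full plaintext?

EJNAMMPF

From the crib: D(3)−E(4)=-1≡25, so the shift is 25.
Subtract 25 from each ciphertext letter:
D(3): 3−25=-22≡4 → E
I(8): 8−25=-17≡9 → J
M(12): 12−25=-13≡13 → N
Z(25): 25−25=0 → A
L(11): 11−25=-14≡12 → M
L(11): 11−25=-14≡12 → M
O(14): 14−25=-11≡15 → P
E(4): 4−25=-21≡5 → F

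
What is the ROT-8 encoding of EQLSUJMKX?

MYTACRUSF

E(4): 4+8=12 → M
Q(16): 16+8=24 → Y
L(11): 11+8=19 → T
S(18): 18+8=26≡0 → A
U(20): 20+8=28≡2 → C
J(9): 9+8=17 → R
M(12): 12+8=20 → U
K(10): 10+8=18 → S
X(23): 23+8=31≡5 → F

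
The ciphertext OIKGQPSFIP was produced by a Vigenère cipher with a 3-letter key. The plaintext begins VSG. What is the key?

Subtract each crib letter from the matching ciphertext letter (mod 26):
O(14)−V(21)=-7≡19 → T
I(8)−S(18)=-10≡16 → Q
K(10)−G(6)=4 → E

TQE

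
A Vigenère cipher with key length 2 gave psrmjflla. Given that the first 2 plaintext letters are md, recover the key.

Subtract each crib letter from the matching ciphertext letter (mod 26):
p(15)−m(12)=3 → d
s(18)−d(3)=15 → p

dp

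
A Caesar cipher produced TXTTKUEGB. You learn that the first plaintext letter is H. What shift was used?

From the crib: T(19)−H(7)=12, so the shift is 12.

12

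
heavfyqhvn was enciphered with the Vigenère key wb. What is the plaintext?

ldeujxugzm

Repeat the key across the ciphertext: wbwbwbwbwb
h(7)−w(22): -15≡11 → l
e(4)−b(1): 3 → d
a(0)−w(22): -22≡4 → e
v(21)−b(1): 20 → u
f(5)−w(22): -17≡9 → j
y(24)−b(1): 23 → x
q(16)−w(22): -6≡20 → u
h(7)−b(1): 6 → g
v(21)−w(22): -1≡25 → z
n(13)−b(1): 12 → m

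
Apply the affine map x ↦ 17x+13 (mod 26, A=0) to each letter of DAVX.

MNGO

D(3): 17·3+13=64≡12 → M
A(0): 17·0+13=13 → N
V(21): 17·21+13=370≡6 → G
X(23): 17·23+13=404≡14 → O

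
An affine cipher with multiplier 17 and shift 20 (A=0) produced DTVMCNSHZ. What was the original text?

The inverse of 17 mod 26 is 23, since 17·23=391≡1. Apply D(y)=23·(y−20) mod 26:
D(3): 23·(3−20)=-391≡25 → Z
T(19): 23·(19−20)=-23≡3 → D
V(21): 23·(21−20)=23 → X
M(12): 23·(12−20)=-184≡24 → Y
C(2): 23·(2−20)=-414≡2 → C
N(13): 23·(13−20)=-161≡21 → V
S(18): 23·(18−20)=-46≡6 → G
H(7): 23·(7−20)=-299≡13 → N
Z(25): 23·(25−20)=115≡11 → L

ZDXYCVGNL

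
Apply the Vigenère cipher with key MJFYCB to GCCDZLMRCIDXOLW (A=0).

Repeat the key across the message: MJFYCBMJFYCBMJF
G(6)+M(12): 18 → S
C(2)+J(9): 11 → L
C(2)+F(5): 7 → H
D(3)+Y(24): 27≡1 → B
Z(25)+C(2): 27≡1 → B
L(11)+B(1): 12 → M
M(12)+M(12): 24 → Y
R(17)+J(9): 26≡0 → A
C(2)+F(5): 7 → H
I(8)+Y(24): 32≡6 → G
D(3)+C(2): 5 → F
X(23)+B(1): 24 → Y
O(14)+M(12): 26≡0 → A
L(11)+J(9): 20 → U
W(22)+F(5): 27≡1 → B

SLHBBMYAHGFYAUB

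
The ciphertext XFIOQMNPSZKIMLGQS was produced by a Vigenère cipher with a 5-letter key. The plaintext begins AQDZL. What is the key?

XPFPF

Subtract each crib letter from the matching ciphertext letter (mod 26):
X(23)−A(0)=23 → X
F(5)−Q(16)=-11≡15 → P
I(8)−D(3)=5 → F
O(14)−Z(25)=-11≡15 → P
Q(16)−L(11)=5 → F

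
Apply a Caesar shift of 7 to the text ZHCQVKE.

Z(25): 25+7=32≡6 → G
H(7): 7+7=14 → O
C(2): 2+7=9 → J
Q(16): 16+7=23 → X
V(21): 21+7=28≡2 → C
K(10): 10+7=17 → R
E(4): 4+7=11 → L

GOJXCRL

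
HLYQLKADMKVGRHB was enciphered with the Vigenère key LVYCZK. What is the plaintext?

WQAOMAPIOIWWGMD

Repeat the key across the ciphertext: LVYCZKLVYCZKLVY
H(7)−L(11): -4≡22 → W
L(11)−V(21): -10≡16 → Q
Y(24)−Y(24): 0 → A
Q(16)−C(2): 14 → O
L(11)−Z(25): -14≡12 → M
K(10)−K(10): 0 → A
A(0)−L(11): -11≡15 → P
D(3)−V(21): -18≡8 → I
M(12)−Y(24): -12≡14 → O
K(10)−C(2): 8 → I
V(21)−Z(25): -4≡22 → W
G(6)−K(10): -4≡22 → W
R(17)−L(11): 6 → G
H(7)−V(21): -14≡12 → M
B(1)−Y(24): -23≡3 → D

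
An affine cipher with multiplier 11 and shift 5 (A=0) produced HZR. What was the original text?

The inverse of 11 mod 26 is 19, since 11·19=209≡1. Apply D(y)=19·(y−5) mod 26:
H(7): 19·(7−5)=38≡12 → M
Z(25): 19·(25−5)=380≡16 → Q
R(17): 19·(17−5)=228≡20 → U

MQU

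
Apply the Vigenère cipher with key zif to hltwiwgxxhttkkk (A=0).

Repeat the key across the message: zifzifzifzifzif
h(7)+z(25): 32≡6 → g
l(11)+i(8): 19 → t
t(19)+f(5): 24 → y
w(22)+z(25): 47≡21 → v
i(8)+i(8): 16 → q
w(22)+f(5): 27≡1 → b
g(6)+z(25): 31≡5 → f
x(23)+i(8): 31≡5 → f
x(23)+f(5): 28≡2 → c
h(7)+z(25): 32≡6 → g
t(19)+i(8): 27≡1 → b
t(19)+f(5): 24 → y
k(10)+z(25): 35≡9 → j
k(10)+i(8): 18 → s
k(10)+f(5): 15 → p

gtyvqbffcgbyjsp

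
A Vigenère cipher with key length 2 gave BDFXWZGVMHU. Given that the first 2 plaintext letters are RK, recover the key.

KT

Subtract each crib letter from the matching ciphertext letter (mod 26):
B(1)−R(17)=-16≡10 → K
D(3)−K(10)=-7≡19 → T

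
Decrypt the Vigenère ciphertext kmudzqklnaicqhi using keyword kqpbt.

Repeat the key across the ciphertext: kqpbtkqpbtkqpbt
k(10)−k(10): 0 → a
m(12)−q(16): -4≡22 → w
u(20)−p(15): 5 → f
d(3)−b(1): 2 → c
z(25)−t(19): 6 → g
q(16)−k(10): 6 → g
k(10)−q(16): -6≡20 → u
l(11)−p(15): -4≡22 → w
n(13)−b(1): 12 → m
a(0)−t(19): -19≡7 → h
i(8)−k(10): -2≡24 → y
c(2)−q(16): -14≡12 → m
q(16)−p(15): 1 → b
h(7)−b(1): 6 → g
i(8)−t(19): -11≡15 → p

awfcgguwmhymbgp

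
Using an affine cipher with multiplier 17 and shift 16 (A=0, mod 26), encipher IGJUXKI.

WONSREW

I(8): 17·8+16=152≡22 → W
G(6): 17·6+16=118≡14 → O
J(9): 17·9+16=169≡13 → N
U(20): 17·20+16=356≡18 → S
X(23): 17·23+16=407≡17 → R
K(10): 17·10+16=186≡4 → E
I(8): 17·8+16=152≡22 → W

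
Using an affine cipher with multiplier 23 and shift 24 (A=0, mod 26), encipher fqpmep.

jcfomf

f(5): 23·5+24=139≡9 → j
q(16): 23·16+24=392≡2 → c
p(15): 23·15+24=369≡5 → f
m(12): 23·12+24=300≡14 → o
e(4): 23·4+24=116≡12 → m
p(15): 23·15+24=369≡5 → f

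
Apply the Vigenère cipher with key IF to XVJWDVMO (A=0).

FARBLAUT

Repeat the key across the message: IFIFIFIF
X(23)+I(8): 31≡5 → F
V(21)+F(5): 26≡0 → A
J(9)+I(8): 17 → R
W(22)+F(5): 27≡1 → B
D(3)+I(8): 11 → L
V(21)+F(5): 26≡0 → A
M(12)+I(8): 20 → U
O(14)+F(5): 19 → T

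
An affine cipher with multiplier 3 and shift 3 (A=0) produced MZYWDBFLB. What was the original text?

DQHPAISUI

The inverse of 3 mod 26 is 9, since 3·9=27≡1. Apply D(y)=9·(y−3) mod 26:
M(12): 9·(12−3)=81≡3 → D
Z(25): 9·(25−3)=198≡16 → Q
Y(24): 9·(24−3)=189≡7 → H
W(22): 9·(22−3)=171≡15 → P
D(3): 9·(3−3)=0 → A
B(1): 9·(1−3)=-18≡8 → I
F(5): 9·(5−3)=18 → S
L(11): 9·(11−3)=72≡20 → U
B(1): 9·(1−3)=-18≡8 → I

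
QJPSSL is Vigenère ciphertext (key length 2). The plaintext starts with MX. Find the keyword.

Subtract each crib letter from the matching ciphertext letter (mod 26):
Q(16)−M(12)=4 → E
J(9)−X(23)=-14≡12 → M

EM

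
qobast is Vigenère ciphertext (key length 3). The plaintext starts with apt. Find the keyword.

Subtract each crib letter from the matching ciphertext letter (mod 26):
q(16)−a(0)=16 → q
o(14)−p(15)=-1≡25 → z
b(1)−t(19)=-18≡8 → i

qzi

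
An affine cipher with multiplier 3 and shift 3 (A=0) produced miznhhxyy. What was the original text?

dtqmkkyhh

The inverse of 3 mod 26 is 9, since 3·9=27≡1. Apply D(y)=9·(y−3) mod 26:
m(12): 9·(12−3)=81≡3 → d
i(8): 9·(8−3)=45≡19 → t
z(25): 9·(25−3)=198≡16 → q
n(13): 9·(13−3)=90≡12 → m
h(7): 9·(7−3)=36≡10 → k
h(7): 9·(7−3)=36≡10 → k
x(23): 9·(23−3)=180≡24 → y
y(24): 9·(24−3)=189≡7 → h
y(24): 9·(24−3)=189≡7 → h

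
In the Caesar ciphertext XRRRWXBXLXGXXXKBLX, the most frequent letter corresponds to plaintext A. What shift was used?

23

The most frequent ciphertext letter is X (appears 8 times).
X is position 23; A is position 0.
Shift = 23.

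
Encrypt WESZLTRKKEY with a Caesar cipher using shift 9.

W(22): 22+9=31≡5 → F
E(4): 4+9=13 → N
S(18): 18+9=27≡1 → B
Z(25): 25+9=34≡8 → I
L(11): 11+9=20 → U
T(19): 19+9=28≡2 → C
R(17): 17+9=26≡0 → A
K(10): 10+9=19 → T
K(10): 10+9=19 → T
E(4): 4+9=13 → N
Y(24): 24+9=33≡7 → H

FNBIUCATTNH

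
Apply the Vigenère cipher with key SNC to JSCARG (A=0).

Repeat the key across the message: SNCSNC
J(9)+S(18): 27≡1 → B
S(18)+N(13): 31≡5 → F
C(2)+C(2): 4 → E
A(0)+S(18): 18 → S
R(17)+N(13): 30≡4 → E
G(6)+C(2): 8 → I

BFESEI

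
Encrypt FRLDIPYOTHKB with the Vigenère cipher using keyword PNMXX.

UEXAFELAQEZO

Repeat the key across the message: PNMXXPNMXXPN
F(5)+P(15): 20 → U
R(17)+N(13): 30≡4 → E
L(11)+M(12): 23 → X
D(3)+X(23): 26≡0 → A
I(8)+X(23): 31≡5 → F
P(15)+P(15): 30≡4 → E
Y(24)+N(13): 37≡11 → L
O(14)+M(12): 26≡0 → A
T(19)+X(23): 42≡16 → Q
H(7)+X(23): 30≡4 → E
K(10)+P(15): 25 → Z
B(1)+N(13): 14 → O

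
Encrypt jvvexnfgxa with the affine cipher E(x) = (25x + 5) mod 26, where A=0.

j(9): 25·9+5=230≡22 → w
v(21): 25·21+5=530≡10 → k
v(21): 25·21+5=530≡10 → k
e(4): 25·4+5=105≡1 → b
x(23): 25·23+5=580≡8 → i
n(13): 25·13+5=330≡18 → s
f(5): 25·5+5=130≡0 → a
g(6): 25·6+5=155≡25 → z
x(23): 25·23+5=580≡8 → i
a(0): 25·0+5=5 → f

wkkbisazif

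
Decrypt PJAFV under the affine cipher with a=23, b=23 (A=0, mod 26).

The inverse of 23 mod 26 is 17, since 23·17=391≡1. Apply D(y)=17·(y−23) mod 26:
P(15): 17·(15−23)=-136≡20 → U
J(9): 17·(9−23)=-238≡22 → W
A(0): 17·(0−23)=-391≡25 → Z
F(5): 17·(5−23)=-306≡6 → G
V(21): 17·(21−23)=-34≡18 → S

UWZGS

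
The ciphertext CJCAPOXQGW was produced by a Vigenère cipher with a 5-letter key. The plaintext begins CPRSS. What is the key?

Subtract each crib letter from the matching ciphertext letter (mod 26):
C(2)−C(2)=0 → A
J(9)−P(15)=-6≡20 → U
C(2)−R(17)=-15≡11 → L
A(0)−S(18)=-18≡8 → I
P(15)−S(18)=-3≡23 → X

AULIX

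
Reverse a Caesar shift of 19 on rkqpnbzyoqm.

yrxwuigfvxt

r(17): 17−19=-2≡24 → y
k(10): 10−19=-9≡17 → r
q(16): 16−19=-3≡23 → x
p(15): 15−19=-4≡22 → w
n(13): 13−19=-6≡20 → u
b(1): 1−19=-18≡8 → i
z(25): 25−19=6 → g
y(24): 24−19=5 → f
o(14): 14−19=-5≡21 → v
q(16): 16−19=-3≡23 → x
m(12): 12−19=-7≡19 → t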